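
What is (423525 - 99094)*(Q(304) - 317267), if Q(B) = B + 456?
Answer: -102684682517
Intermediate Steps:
Q(B) = 456 + B
(423525 - 99094)*(Q(304) - 317267) = (423525 - 99094)*((456 + 304) - 317267) = 324431*(760 - 317267) = 324431*(-316507) = -102684682517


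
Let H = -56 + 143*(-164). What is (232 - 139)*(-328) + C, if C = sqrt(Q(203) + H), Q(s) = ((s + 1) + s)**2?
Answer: -30504 + sqrt(142141) ≈ -30127.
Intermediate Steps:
H = -23508 (H = -56 - 23452 = -23508)
Q(s) = (1 + 2*s)**2 (Q(s) = ((1 + s) + s)**2 = (1 + 2*s)**2)
C = sqrt(142141) (C = sqrt((1 + 2*203)**2 - 23508) = sqrt((1 + 406)**2 - 23508) = sqrt(407**2 - 23508) = sqrt(165649 - 23508) = sqrt(142141) ≈ 377.02)
(232 - 139)*(-328) + C = (232 - 139)*(-328) + sqrt(142141) = 93*(-328) + sqrt(142141) = -30504 + sqrt(142141)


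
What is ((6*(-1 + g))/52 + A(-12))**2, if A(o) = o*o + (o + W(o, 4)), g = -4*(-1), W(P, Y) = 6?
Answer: 12938409/676 ≈ 19140.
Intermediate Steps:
g = 4
A(o) = 6 + o + o**2 (A(o) = o*o + (o + 6) = o**2 + (6 + o) = 6 + o + o**2)
((6*(-1 + g))/52 + A(-12))**2 = ((6*(-1 + 4))/52 + (6 - 12 + (-12)**2))**2 = ((6*3)*(1/52) + (6 - 12 + 144))**2 = (18*(1/52) + 138)**2 = (9/26 + 138)**2 = (3597/26)**2 = 12938409/676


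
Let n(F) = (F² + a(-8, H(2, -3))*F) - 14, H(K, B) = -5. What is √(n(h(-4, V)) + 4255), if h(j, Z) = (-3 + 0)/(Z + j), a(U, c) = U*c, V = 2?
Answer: √17213/2 ≈ 65.599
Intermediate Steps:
h(j, Z) = -3/(Z + j)
n(F) = -14 + F² + 40*F (n(F) = (F² + (-8*(-5))*F) - 14 = (F² + 40*F) - 14 = -14 + F² + 40*F)
√(n(h(-4, V)) + 4255) = √((-14 + (-3/(2 - 4))² + 40*(-3/(2 - 4))) + 4255) = √((-14 + (-3/(-2))² + 40*(-3/(-2))) + 4255) = √((-14 + (-3*(-½))² + 40*(-3*(-½))) + 4255) = √((-14 + (3/2)² + 40*(3/2)) + 4255) = √((-14 + 9/4 + 60) + 4255) = √(193/4 + 4255) = √(17213/4) = √17213/2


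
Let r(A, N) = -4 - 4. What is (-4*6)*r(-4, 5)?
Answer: 192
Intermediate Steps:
r(A, N) = -8
(-4*6)*r(-4, 5) = -4*6*(-8) = -24*(-8) = 192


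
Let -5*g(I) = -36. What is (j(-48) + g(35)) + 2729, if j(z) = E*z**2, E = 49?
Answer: 578161/5 ≈ 1.1563e+5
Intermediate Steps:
g(I) = 36/5 (g(I) = -1/5*(-36) = 36/5)
j(z) = 49*z**2
(j(-48) + g(35)) + 2729 = (49*(-48)**2 + 36/5) + 2729 = (49*2304 + 36/5) + 2729 = (112896 + 36/5) + 2729 = 564516/5 + 2729 = 578161/5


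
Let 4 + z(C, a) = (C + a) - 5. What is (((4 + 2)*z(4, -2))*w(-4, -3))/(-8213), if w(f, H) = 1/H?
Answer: -14/8213 ≈ -0.0017046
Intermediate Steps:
z(C, a) = -9 + C + a (z(C, a) = -4 + ((C + a) - 5) = -4 + (-5 + C + a) = -9 + C + a)
(((4 + 2)*z(4, -2))*w(-4, -3))/(-8213) = (((4 + 2)*(-9 + 4 - 2))/(-3))/(-8213) = ((6*(-7))*(-1/3))*(-1/8213) = -42*(-1/3)*(-1/8213) = 14*(-1/8213) = -14/8213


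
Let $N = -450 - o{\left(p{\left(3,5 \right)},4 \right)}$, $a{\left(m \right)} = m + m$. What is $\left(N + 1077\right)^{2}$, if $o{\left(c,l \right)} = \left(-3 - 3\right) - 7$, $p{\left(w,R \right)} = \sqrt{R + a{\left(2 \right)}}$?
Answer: $409600$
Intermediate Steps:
$a{\left(m \right)} = 2 m$
$p{\left(w,R \right)} = \sqrt{4 + R}$ ($p{\left(w,R \right)} = \sqrt{R + 2 \cdot 2} = \sqrt{R + 4} = \sqrt{4 + R}$)
$o{\left(c,l \right)} = -13$ ($o{\left(c,l \right)} = -6 - 7 = -13$)
$N = -437$ ($N = -450 - -13 = -450 + 13 = -437$)
$\left(N + 1077\right)^{2} = \left(-437 + 1077\right)^{2} = 640^{2} = 409600$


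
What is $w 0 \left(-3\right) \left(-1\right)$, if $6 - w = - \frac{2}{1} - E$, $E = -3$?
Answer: $0$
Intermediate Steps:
$w = 5$ ($w = 6 - \left(- \frac{2}{1} - -3\right) = 6 - \left(\left(-2\right) 1 + 3\right) = 6 - \left(-2 + 3\right) = 6 - 1 = 5$)
$w 0 \left(-3\right) \left(-1\right) = 5 \cdot 0 \left(-3\right) \left(-1\right) = 5 \cdot 0 \left(-1\right) = 0 \left(-1\right) = 0$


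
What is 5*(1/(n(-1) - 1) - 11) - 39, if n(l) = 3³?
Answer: -2439/26 ≈ -93.808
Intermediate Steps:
n(l) = 27
5*(1/(n(-1) - 1) - 11) - 39 = 5*(1/(27 - 1) - 11) - 39 = 5*(1/26 - 11) - 39 = 5*(-285/26) - 39 = -1425/26 - 39 = -2439/26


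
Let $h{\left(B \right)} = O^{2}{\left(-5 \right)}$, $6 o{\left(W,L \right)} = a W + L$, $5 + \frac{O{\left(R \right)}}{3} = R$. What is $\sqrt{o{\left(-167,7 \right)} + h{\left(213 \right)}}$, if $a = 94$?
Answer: $\frac{i \sqrt{61746}}{6} \approx 41.415 i$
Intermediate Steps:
$O{\left(R \right)} = -15 + 3 R$
$o{\left(W,L \right)} = \frac{L}{6} + \frac{47 W}{3}$ ($o{\left(W,L \right)} = \frac{94 W + L}{6} = \frac{L + 94 W}{6} = \frac{L}{6} + \frac{47 W}{3}$)
$h{\left(B \right)} = 900$ ($h{\left(B \right)} = \left(-15 + 3 \left(-5\right)\right)^{2} = \left(-15 - 15\right)^{2} = \left(-30\right)^{2} = 900$)
$\sqrt{o{\left(-167,7 \right)} + h{\left(213 \right)}} = \sqrt{\left(\frac{1}{6} \cdot 7 + \frac{47}{3} \left(-167\right)\right) + 900} = \sqrt{\left(\frac{7}{6} - \frac{7849}{3}\right) + 900} = \sqrt{- \frac{15691}{6} + 900} = \sqrt{- \frac{10291}{6}} = \frac{i \sqrt{61746}}{6}$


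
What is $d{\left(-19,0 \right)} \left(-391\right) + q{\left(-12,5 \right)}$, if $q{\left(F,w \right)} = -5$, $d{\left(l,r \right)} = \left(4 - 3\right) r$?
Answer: $-5$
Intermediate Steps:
$d{\left(l,r \right)} = r$ ($d{\left(l,r \right)} = 1 r = r$)
$d{\left(-19,0 \right)} \left(-391\right) + q{\left(-12,5 \right)} = 0 \left(-391\right) - 5 = 0 - 5 = -5$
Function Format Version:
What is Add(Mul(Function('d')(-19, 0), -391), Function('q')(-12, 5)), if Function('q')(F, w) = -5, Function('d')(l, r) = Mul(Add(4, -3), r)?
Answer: -5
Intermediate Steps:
Function('d')(l, r) = r (Function('d')(l, r) = Mul(1, r) = r)
Add(Mul(Function('d')(-19, 0), -391), Function('q')(-12, 5)) = Add(Mul(0, -391), -5) = Add(0, -5) = -5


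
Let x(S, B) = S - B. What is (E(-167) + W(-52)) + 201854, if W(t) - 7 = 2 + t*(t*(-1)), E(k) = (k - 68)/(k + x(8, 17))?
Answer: 35052219/176 ≈ 1.9916e+5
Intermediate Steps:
E(k) = (-68 + k)/(-9 + k) (E(k) = (k - 68)/(k + (8 - 1*17)) = (-68 + k)/(k + (8 - 17)) = (-68 + k)/(k - 9) = (-68 + k)/(-9 + k))
W(t) = 9 - t² (W(t) = 7 + (2 + t*(t*(-1))) = 7 + (2 + t*(-t)) = 7 + (2 - t²) = 9 - t²)
(E(-167) + W(-52)) + 201854 = ((-68 - 167)/(-9 - 167) + (9 - 1*(-52)²)) + 201854 = (-235/(-176) + (9 - 1*2704)) + 201854 = (-1/176*(-235) + (9 - 2704)) + 201854 = (235/176 - 2695) + 201854 = -474085/176 + 201854 = 35052219/176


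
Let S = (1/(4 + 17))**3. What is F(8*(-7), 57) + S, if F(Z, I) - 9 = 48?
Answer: 527878/9261 ≈ 57.000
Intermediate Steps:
F(Z, I) = 57 (F(Z, I) = 9 + 48 = 57)
S = 1/9261 (S = (1/21)**3 = 1/9261 ≈ 0.00010798)
F(8*(-7), 57) + S = 57 + 1/9261 = 527878/9261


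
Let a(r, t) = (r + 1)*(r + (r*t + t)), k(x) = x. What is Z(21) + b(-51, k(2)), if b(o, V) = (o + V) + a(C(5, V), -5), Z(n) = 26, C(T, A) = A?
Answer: -62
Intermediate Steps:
a(r, t) = (1 + r)*(r + t + r*t) (a(r, t) = (1 + r)*(r + (t + r*t)) = (1 + r)*(r + t + r*t))
b(o, V) = -5 + o - 8*V - 4*V² (b(o, V) = (o + V) + (V - 5 + V² - 5*V² + 2*V*(-5)) = (V + o) + (V - 5 + V² - 5*V² - 10*V) = (V + o) + (-5 - 9*V - 4*V²) = -5 + o - 8*V - 4*V²)
Z(21) + b(-51, k(2)) = 26 + (-5 - 51 - 8*2 - 4*2²) = 26 + (-5 - 51 - 16 - 4*4) = 26 + (-5 - 51 - 16 - 16) = 26 - 88 = -62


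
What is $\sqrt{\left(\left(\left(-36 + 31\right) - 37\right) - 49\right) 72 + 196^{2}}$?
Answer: $2 \sqrt{7966} \approx 178.5$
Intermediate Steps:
$\sqrt{\left(\left(\left(-36 + 31\right) - 37\right) - 49\right) 72 + 196^{2}} = \sqrt{\left(\left(-5 - 37\right) - 49\right) 72 + 38416} = \sqrt{\left(-42 - 49\right) 72 + 38416} = \sqrt{\left(-91\right) 72 + 38416} = \sqrt{-6552 + 38416} = \sqrt{31864} = 2 \sqrt{7966}$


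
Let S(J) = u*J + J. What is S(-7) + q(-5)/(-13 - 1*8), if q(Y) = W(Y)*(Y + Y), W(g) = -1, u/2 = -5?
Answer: 1313/21 ≈ 62.524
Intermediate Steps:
u = -10 (u = 2*(-5) = -10)
S(J) = -9*J (S(J) = -10*J + J = -9*J)
q(Y) = -2*Y (q(Y) = -(Y + Y) = -2*Y)
S(-7) + q(-5)/(-13 - 1*8) = -9*(-7) + (-2*(-5))/(-13 - 1*8) = 63 + 10/(-13 - 8) = 63 + 10/(-21) = 63 - 1/21*10 = 63 - 10/21 = 1313/21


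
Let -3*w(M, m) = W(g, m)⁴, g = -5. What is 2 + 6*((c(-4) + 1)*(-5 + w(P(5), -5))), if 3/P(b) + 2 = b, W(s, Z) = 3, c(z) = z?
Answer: 578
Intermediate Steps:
P(b) = 3/(-2 + b)
w(M, m) = -27 (w(M, m) = -⅓*3⁴ = -⅓*81 = -27)
2 + 6*((c(-4) + 1)*(-5 + w(P(5), -5))) = 2 + 6*((-4 + 1)*(-5 - 27)) = 2 + 6*(-3*(-32)) = 2 + 6*96 = 2 + 576 = 578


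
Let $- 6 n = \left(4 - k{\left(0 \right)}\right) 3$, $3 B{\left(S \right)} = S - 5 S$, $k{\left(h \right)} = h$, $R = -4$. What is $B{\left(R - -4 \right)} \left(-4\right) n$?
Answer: $0$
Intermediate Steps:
$B{\left(S \right)} = - \frac{4 S}{3}$ ($B{\left(S \right)} = \frac{S - 5 S}{3} = \frac{\left(-4\right) S}{3} = - \frac{4 S}{3}$)
$n = -2$ ($n = - \frac{\left(4 - 0\right) 3}{6} = - \frac{\left(4 + 0\right) 3}{6} = - \frac{4 \cdot 3}{6} = \left(- \frac{1}{6}\right) 12 = -2$)
$B{\left(R - -4 \right)} \left(-4\right) n = - \frac{4 \left(-4 - -4\right)}{3} \left(-4\right) \left(-2\right) = - \frac{4 \left(-4 + 4\right)}{3} \left(-4\right) \left(-2\right) = \left(- \frac{4}{3}\right) 0 \left(-4\right) \left(-2\right) = 0 \left(-4\right) \left(-2\right) = 0 \left(-2\right) = 0$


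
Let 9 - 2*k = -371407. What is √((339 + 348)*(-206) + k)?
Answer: √44186 ≈ 210.20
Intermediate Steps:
k = 185708 (k = 9/2 - ½*(-371407) = 9/2 + 371407/2 = 185708)
√((339 + 348)*(-206) + k) = √((339 + 348)*(-206) + 185708) = √(687*(-206) + 185708) = √(-141522 + 185708) = √44186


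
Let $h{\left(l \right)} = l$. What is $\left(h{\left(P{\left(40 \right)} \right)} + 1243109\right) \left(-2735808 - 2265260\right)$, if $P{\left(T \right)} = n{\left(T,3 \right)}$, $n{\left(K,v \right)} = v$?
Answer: $-6216887643616$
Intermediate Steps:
$P{\left(T \right)} = 3$
$\left(h{\left(P{\left(40 \right)} \right)} + 1243109\right) \left(-2735808 - 2265260\right) = \left(3 + 1243109\right) \left(-2735808 - 2265260\right) = 1243112 \left(-5001068\right) = -6216887643616$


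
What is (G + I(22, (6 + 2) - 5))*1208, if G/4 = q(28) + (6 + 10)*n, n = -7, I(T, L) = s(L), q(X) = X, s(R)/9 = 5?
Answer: -351528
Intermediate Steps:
s(R) = 45 (s(R) = 9*5 = 45)
I(T, L) = 45
G = -336 (G = 4*(28 + (6 + 10)*(-7)) = 4*(28 + 16*(-7)) = 4*(28 - 112) = 4*(-84) = -336)
(G + I(22, (6 + 2) - 5))*1208 = (-336 + 45)*1208 = -291*1208 = -351528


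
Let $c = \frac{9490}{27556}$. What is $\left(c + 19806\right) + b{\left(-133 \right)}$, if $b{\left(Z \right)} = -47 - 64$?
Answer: $\frac{271362455}{13778} \approx 19695.0$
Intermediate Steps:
$c = \frac{4745}{13778}$ ($c = 9490 \cdot \frac{1}{27556} = \frac{4745}{13778} \approx 0.34439$)
$b{\left(Z \right)} = -111$ ($b{\left(Z \right)} = -47 - 64 = -111$)
$\left(c + 19806\right) + b{\left(-133 \right)} = \left(\frac{4745}{13778} + 19806\right) - 111 = \frac{272891813}{13778} - 111 = \frac{271362455}{13778}$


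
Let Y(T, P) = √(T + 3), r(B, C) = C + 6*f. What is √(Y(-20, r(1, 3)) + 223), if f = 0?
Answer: √(223 + I*√17) ≈ 14.934 + 0.138*I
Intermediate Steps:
r(B, C) = C (r(B, C) = C + 6*0 = C + 0 = C)
Y(T, P) = √(3 + T)
√(Y(-20, r(1, 3)) + 223) = √(√(3 - 20) + 223) = √(√(-17) + 223) = √(I*√17 + 223) = √(223 + I*√17)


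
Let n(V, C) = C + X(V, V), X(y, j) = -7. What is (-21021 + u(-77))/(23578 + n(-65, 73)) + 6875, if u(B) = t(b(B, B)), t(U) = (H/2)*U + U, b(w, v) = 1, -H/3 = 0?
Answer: 40632870/5911 ≈ 6874.1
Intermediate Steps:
H = 0 (H = -3*0 = 0)
t(U) = U (t(U) = (0/2)*U + U = (0*(½))*U + U = 0*U + U = 0 + U = U)
u(B) = 1
n(V, C) = -7 + C (n(V, C) = C - 7 = -7 + C)
(-21021 + u(-77))/(23578 + n(-65, 73)) + 6875 = (-21021 + 1)/(23578 + (-7 + 73)) + 6875 = -21020/(23578 + 66) + 6875 = -21020/23644 + 6875 = -21020*1/23644 + 6875 = -5255/5911 + 6875 = 40632870/5911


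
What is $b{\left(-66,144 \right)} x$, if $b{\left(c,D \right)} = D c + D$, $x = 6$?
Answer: $-56160$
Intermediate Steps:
$b{\left(c,D \right)} = D + D c$
$b{\left(-66,144 \right)} x = 144 \left(1 - 66\right) 6 = 144 \left(-65\right) 6 = \left(-9360\right) 6 = -56160$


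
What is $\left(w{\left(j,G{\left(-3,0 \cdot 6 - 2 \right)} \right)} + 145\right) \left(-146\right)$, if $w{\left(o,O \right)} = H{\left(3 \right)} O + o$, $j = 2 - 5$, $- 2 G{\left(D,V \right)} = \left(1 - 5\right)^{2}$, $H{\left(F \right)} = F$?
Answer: $-17228$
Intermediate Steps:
$G{\left(D,V \right)} = -8$ ($G{\left(D,V \right)} = - \frac{\left(1 - 5\right)^{2}}{2} = - \frac{\left(-4\right)^{2}}{2} = \left(- \frac{1}{2}\right) 16 = -8$)
$j = -3$
$w{\left(o,O \right)} = o + 3 O$ ($w{\left(o,O \right)} = 3 O + o = o + 3 O$)
$\left(w{\left(j,G{\left(-3,0 \cdot 6 - 2 \right)} \right)} + 145\right) \left(-146\right) = \left(\left(-3 + 3 \left(-8\right)\right) + 145\right) \left(-146\right) = \left(\left(-3 - 24\right) + 145\right) \left(-146\right) = \left(-27 + 145\right) \left(-146\right) = 118 \left(-146\right) = -17228$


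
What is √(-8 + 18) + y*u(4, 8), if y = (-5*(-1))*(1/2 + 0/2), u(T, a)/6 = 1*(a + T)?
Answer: 180 + √10 ≈ 183.16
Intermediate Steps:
u(T, a) = 6*T + 6*a (u(T, a) = 6*(1*(a + T)) = 6*(1*(T + a)) = 6*(T + a) = 6*T + 6*a)
y = 5/2 (y = 5*(1*(½) + 0*(½)) = 5*(½ + 0) = 5*(½) = 5/2 ≈ 2.5000)
√(-8 + 18) + y*u(4, 8) = √(-8 + 18) + 5*(6*4 + 6*8)/2 = √10 + 5*(24 + 48)/2 = √10 + (5/2)*72 = √10 + 180 = 180 + √10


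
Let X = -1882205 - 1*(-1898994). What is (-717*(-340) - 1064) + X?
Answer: 259505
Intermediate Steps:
X = 16789 (X = -1882205 + 1898994 = 16789)
(-717*(-340) - 1064) + X = (-717*(-340) - 1064) + 16789 = (243780 - 1064) + 16789 = 242716 + 16789 = 259505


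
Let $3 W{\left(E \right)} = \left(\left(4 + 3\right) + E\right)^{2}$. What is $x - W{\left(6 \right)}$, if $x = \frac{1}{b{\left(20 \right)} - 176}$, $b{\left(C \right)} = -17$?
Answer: $- \frac{32620}{579} \approx -56.339$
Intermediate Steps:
$x = - \frac{1}{193}$ ($x = \frac{1}{-17 - 176} = \frac{1}{-193} = - \frac{1}{193} \approx -0.0051813$)
$W{\left(E \right)} = \frac{\left(7 + E\right)^{2}}{3}$ ($W{\left(E \right)} = \frac{\left(\left(4 + 3\right) + E\right)^{2}}{3} = \frac{\left(7 + E\right)^{2}}{3}$)
$x - W{\left(6 \right)} = - \frac{1}{193} - \frac{\left(7 + 6\right)^{2}}{3} = - \frac{1}{193} - \frac{13^{2}}{3} = - \frac{1}{193} - \frac{1}{3} \cdot 169 = - \frac{1}{193} - \frac{169}{3} = - \frac{32620}{579}$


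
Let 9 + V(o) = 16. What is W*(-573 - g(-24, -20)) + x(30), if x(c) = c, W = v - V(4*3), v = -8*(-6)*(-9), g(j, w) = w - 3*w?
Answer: 269137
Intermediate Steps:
V(o) = 7 (V(o) = -9 + 16 = 7)
g(j, w) = -2*w
v = -432 (v = 48*(-9) = -432)
W = -439 (W = -432 - 1*7 = -432 - 7 = -439)
W*(-573 - g(-24, -20)) + x(30) = -439*(-573 - (-2)*(-20)) + 30 = -439*(-573 - 1*40) + 30 = -439*(-573 - 40) + 30 = -439*(-613) + 30 = 269107 + 30 = 269137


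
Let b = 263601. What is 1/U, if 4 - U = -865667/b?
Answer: 263601/1920071 ≈ 0.13729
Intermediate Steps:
U = 1920071/263601 (U = 4 - (-865667)/263601 = 4 - 1*(-865667/263601) = 4 + 865667/263601 = 1920071/263601 ≈ 7.2840)
1/U = 1/(1920071/263601) = 263601/1920071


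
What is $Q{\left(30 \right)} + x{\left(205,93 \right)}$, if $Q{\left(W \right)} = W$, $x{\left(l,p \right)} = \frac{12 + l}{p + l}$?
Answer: $\frac{9157}{298} \approx 30.728$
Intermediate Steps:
$x{\left(l,p \right)} = \frac{12 + l}{l + p}$
$Q{\left(30 \right)} + x{\left(205,93 \right)} = 30 + \frac{12 + 205}{205 + 93} = 30 + \frac{1}{298} \cdot 217 = 30 + \frac{217}{298} = \frac{9157}{298}$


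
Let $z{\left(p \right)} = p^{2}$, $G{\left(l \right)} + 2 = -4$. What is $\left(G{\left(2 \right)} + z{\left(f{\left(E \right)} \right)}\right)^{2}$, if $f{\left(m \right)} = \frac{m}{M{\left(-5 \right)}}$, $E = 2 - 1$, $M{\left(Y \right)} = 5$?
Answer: $\frac{22201}{625} \approx 35.522$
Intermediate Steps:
$G{\left(l \right)} = -6$ ($G{\left(l \right)} = -2 - 4 = -6$)
$E = 1$ ($E = 2 - 1 = 1$)
$f{\left(m \right)} = \frac{m}{5}$
$\left(G{\left(2 \right)} + z{\left(f{\left(E \right)} \right)}\right)^{2} = \left(-6 + \left(\frac{1}{5} \cdot 1\right)^{2}\right)^{2} = \left(-6 + \left(\frac{1}{5}\right)^{2}\right)^{2} = \left(-6 + \frac{1}{25}\right)^{2} = \left(- \frac{149}{25}\right)^{2} = \frac{22201}{625}$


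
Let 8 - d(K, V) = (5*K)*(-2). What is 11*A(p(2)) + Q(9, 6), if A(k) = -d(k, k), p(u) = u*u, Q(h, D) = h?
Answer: -519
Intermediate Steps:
p(u) = u²
d(K, V) = 8 + 10*K (d(K, V) = 8 - 5*K*(-2) = 8 - (-10)*K = 8 + 10*K)
A(k) = -8 - 10*k (A(k) = -(8 + 10*k) = -8 - 10*k)
11*A(p(2)) + Q(9, 6) = 11*(-8 - 10*2²) + 9 = 11*(-8 - 10*4) + 9 = 11*(-8 - 40) + 9 = 11*(-48) + 9 = -528 + 9 = -519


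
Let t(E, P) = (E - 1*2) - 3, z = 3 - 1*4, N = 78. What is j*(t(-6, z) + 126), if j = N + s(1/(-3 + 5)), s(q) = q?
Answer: 18055/2 ≈ 9027.5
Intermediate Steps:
z = -1 (z = 3 - 4 = -1)
t(E, P) = -5 + E (t(E, P) = (E - 2) - 3 = (-2 + E) - 3 = -5 + E)
j = 157/2 (j = 78 + 1/(-3 + 5) = 78 + 1/2 = 78 + ½ = 157/2 ≈ 78.500)
j*(t(-6, z) + 126) = 157*((-5 - 6) + 126)/2 = 157*(-11 + 126)/2 = (157/2)*115 = 18055/2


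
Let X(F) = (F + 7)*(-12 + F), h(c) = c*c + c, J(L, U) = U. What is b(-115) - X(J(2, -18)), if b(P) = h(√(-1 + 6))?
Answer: -325 + √5 ≈ -322.76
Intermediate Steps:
h(c) = c + c² (h(c) = c² + c = c + c²)
b(P) = √5*(1 + √5) (b(P) = √(-1 + 6)*(1 + √(-1 + 6)) = √5*(1 + √5))
X(F) = (-12 + F)*(7 + F) (X(F) = (7 + F)*(-12 + F) = (-12 + F)*(7 + F))
b(-115) - X(J(2, -18)) = (5 + √5) - (-84 + (-18)² - 5*(-18)) = (5 + √5) - (-84 + 324 + 90) = (5 + √5) - 1*330 = (5 + √5) - 330 = -325 + √5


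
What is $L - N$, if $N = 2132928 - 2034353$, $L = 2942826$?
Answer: $2844251$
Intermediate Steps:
$N = 98575$
$L - N = 2942826 - 98575 = 2844251$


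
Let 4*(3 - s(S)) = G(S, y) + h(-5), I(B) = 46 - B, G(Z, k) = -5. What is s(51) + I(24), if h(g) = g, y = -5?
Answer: 55/2 ≈ 27.500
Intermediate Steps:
s(S) = 11/2 (s(S) = 3 - (-5 - 5)/4 = 3 - 1/4*(-10) = 3 + 5/2 = 11/2)
s(51) + I(24) = 11/2 + (46 - 1*24) = 11/2 + (46 - 24) = 11/2 + 22 = 55/2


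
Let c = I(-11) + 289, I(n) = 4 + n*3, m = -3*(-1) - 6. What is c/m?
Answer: -260/3 ≈ -86.667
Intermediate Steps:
m = -3 (m = 3 - 6 = -3)
I(n) = 4 + 3*n
c = 260 (c = (4 + 3*(-11)) + 289 = (4 - 33) + 289 = -29 + 289 = 260)
c/m = 260/(-3) = 260*(-⅓) = -260/3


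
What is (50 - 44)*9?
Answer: 54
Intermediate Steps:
(50 - 44)*9 = 6*9 = 54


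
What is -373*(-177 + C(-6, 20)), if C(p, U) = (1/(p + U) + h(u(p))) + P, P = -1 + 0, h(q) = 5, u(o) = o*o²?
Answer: 903033/14 ≈ 64502.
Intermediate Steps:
u(o) = o³
P = -1
C(p, U) = 4 + 1/(U + p) (C(p, U) = (1/(p + U) + 5) - 1 = (1/(U + p) + 5) - 1 = (5 + 1/(U + p)) - 1 = 4 + 1/(U + p))
-373*(-177 + C(-6, 20)) = -373*(-177 + (1 + 4*20 + 4*(-6))/(20 - 6)) = -373*(-177 + (1 + 80 - 24)/14) = -373*(-177 + (1/14)*57) = -373*(-177 + 57/14) = -373*(-2421/14) = 903033/14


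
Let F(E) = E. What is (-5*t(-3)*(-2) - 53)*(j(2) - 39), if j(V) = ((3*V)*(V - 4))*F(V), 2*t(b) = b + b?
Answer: 5229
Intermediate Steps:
t(b) = b (t(b) = (b + b)/2 = (2*b)/2 = b)
j(V) = 3*V**2*(-4 + V) (j(V) = ((3*V)*(V - 4))*V = ((3*V)*(-4 + V))*V = (3*V*(-4 + V))*V = 3*V**2*(-4 + V))
(-5*t(-3)*(-2) - 53)*(j(2) - 39) = (-5*(-3)*(-2) - 53)*(3*2**2*(-4 + 2) - 39) = (15*(-2) - 53)*(3*4*(-2) - 39) = (-30 - 53)*(-24 - 39) = -83*(-63) = 5229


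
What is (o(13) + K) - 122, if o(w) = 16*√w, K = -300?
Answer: -422 + 16*√13 ≈ -364.31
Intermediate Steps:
(o(13) + K) - 122 = (16*√13 - 300) - 122 = (-300 + 16*√13) - 122 = -422 + 16*√13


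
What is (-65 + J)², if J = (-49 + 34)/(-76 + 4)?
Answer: 2418025/576 ≈ 4198.0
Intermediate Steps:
J = 5/24 (J = -15/(-72) = -15*(-1/72) = 5/24 ≈ 0.20833)
(-65 + J)² = (-65 + 5/24)² = (-1555/24)² = 2418025/576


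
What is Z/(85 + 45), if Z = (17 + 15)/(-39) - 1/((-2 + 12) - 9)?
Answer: -71/5070 ≈ -0.014004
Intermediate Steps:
Z = -71/39 (Z = 32*(-1/39) - 1/(10 - 9) = -32/39 - 1/1 = -32/39 - 1*1 = -32/39 - 1 = -71/39 ≈ -1.8205)
Z/(85 + 45) = -71/39/(85 + 45) = -71/39/130 = (1/130)*(-71/39) = -71/5070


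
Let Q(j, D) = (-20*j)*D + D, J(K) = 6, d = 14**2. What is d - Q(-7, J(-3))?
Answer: -650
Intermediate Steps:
d = 196
Q(j, D) = D - 20*D*j (Q(j, D) = -20*D*j + D = D - 20*D*j)
d - Q(-7, J(-3)) = 196 - 6*(1 - 20*(-7)) = 196 - 6*(1 + 140) = 196 - 6*141 = 196 - 1*846 = 196 - 846 = -650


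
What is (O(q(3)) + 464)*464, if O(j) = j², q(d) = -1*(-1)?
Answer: 215760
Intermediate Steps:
q(d) = 1
(O(q(3)) + 464)*464 = (1² + 464)*464 = (1 + 464)*464 = 465*464 = 215760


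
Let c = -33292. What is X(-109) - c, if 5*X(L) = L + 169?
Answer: 33304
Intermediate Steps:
X(L) = 169/5 + L/5 (X(L) = (L + 169)/5 = (169 + L)/5 = 169/5 + L/5)
X(-109) - c = (169/5 + (⅕)*(-109)) - 1*(-33292) = (169/5 - 109/5) + 33292 = 12 + 33292 = 33304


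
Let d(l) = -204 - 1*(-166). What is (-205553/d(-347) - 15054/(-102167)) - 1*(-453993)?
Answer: 137196862537/298642 ≈ 4.5940e+5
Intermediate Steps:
d(l) = -38 (d(l) = -204 + 166 = -38)
(-205553/d(-347) - 15054/(-102167)) - 1*(-453993) = (-205553/(-38) - 15054/(-102167)) - 1*(-453993) = (-205553*(-1/38) - 15054*(-1/102167)) + 453993 = (205553/38 + 1158/7859) + 453993 = 1615485031/298642 + 453993 = 137196862537/298642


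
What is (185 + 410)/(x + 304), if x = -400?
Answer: -595/96 ≈ -6.1979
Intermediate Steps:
(185 + 410)/(x + 304) = (185 + 410)/(-400 + 304) = 595/(-96) = 595*(-1/96) = -595/96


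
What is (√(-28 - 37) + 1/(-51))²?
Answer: (1 - 51*I*√65)²/2601 ≈ -65.0 - 0.31617*I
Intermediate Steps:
(√(-28 - 37) + 1/(-51))² = (√(-65) - 1/51)² = (I*√65 - 1/51)² = (-1/51 + I*√65)²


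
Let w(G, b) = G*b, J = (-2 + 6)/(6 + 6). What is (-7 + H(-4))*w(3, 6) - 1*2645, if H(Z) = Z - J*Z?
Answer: -2819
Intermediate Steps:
J = ⅓ (J = 4/12 = 4*(1/12) = ⅓ ≈ 0.33333)
H(Z) = 2*Z/3 (H(Z) = Z - Z/3 = 2*Z/3)
(-7 + H(-4))*w(3, 6) - 1*2645 = (-7 + (⅔)*(-4))*(3*6) - 1*2645 = (-7 - 8/3)*18 - 2645 = -29/3*18 - 2645 = -174 - 2645 = -2819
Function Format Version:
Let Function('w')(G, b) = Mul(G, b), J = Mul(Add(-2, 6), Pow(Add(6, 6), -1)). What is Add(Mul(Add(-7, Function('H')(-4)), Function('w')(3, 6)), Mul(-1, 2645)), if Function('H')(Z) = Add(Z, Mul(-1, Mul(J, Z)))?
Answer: -2819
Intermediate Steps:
J = Rational(1, 3) (J = Mul(4, Pow(12, -1)) = Mul(4, Rational(1, 12)) = Rational(1, 3) ≈ 0.33333)
Function('H')(Z) = Mul(Rational(2, 3), Z) (Function('H')(Z) = Add(Z, Mul(-1, Mul(Rational(1, 3), Z))) = Add(Z, Mul(Rational(-1, 3), Z)) = Mul(Rational(2, 3), Z))
Add(Mul(Add(-7, Function('H')(-4)), Function('w')(3, 6)), Mul(-1, 2645)) = Add(Mul(Add(-7, Mul(Rational(2, 3), -4)), Mul(3, 6)), Mul(-1, 2645)) = Add(Mul(Add(-7, Rational(-8, 3)), 18), -2645) = Add(Mul(Rational(-29, 3), 18), -2645) = Add(-174, -2645) = -2819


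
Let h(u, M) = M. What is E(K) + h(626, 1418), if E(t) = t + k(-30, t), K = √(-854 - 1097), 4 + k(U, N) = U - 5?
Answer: 1379 + I*√1951 ≈ 1379.0 + 44.17*I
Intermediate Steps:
k(U, N) = -9 + U (k(U, N) = -4 + (U - 5) = -4 + (-5 + U) = -9 + U)
K = I*√1951 (K = √(-1951) = I*√1951 ≈ 44.17*I)
E(t) = -39 + t (E(t) = t + (-9 - 30) = t - 39 = -39 + t)
E(K) + h(626, 1418) = (-39 + I*√1951) + 1418 = 1379 + I*√1951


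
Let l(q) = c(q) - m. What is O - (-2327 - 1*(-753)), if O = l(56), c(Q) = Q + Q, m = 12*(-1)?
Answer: 1698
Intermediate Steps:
m = -12
c(Q) = 2*Q
l(q) = 12 + 2*q (l(q) = 2*q - 1*(-12) = 2*q + 12 = 12 + 2*q)
O = 124 (O = 12 + 2*56 = 12 + 112 = 124)
O - (-2327 - 1*(-753)) = 124 - (-2327 - 1*(-753)) = 124 - (-2327 + 753) = 124 - 1*(-1574) = 124 + 1574 = 1698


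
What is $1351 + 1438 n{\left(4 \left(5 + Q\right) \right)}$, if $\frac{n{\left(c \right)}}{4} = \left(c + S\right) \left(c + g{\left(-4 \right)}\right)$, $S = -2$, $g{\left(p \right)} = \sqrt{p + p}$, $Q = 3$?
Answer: $5523271 + 345120 i \sqrt{2} \approx 5.5233 \cdot 10^{6} + 4.8807 \cdot 10^{5} i$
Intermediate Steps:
$g{\left(p \right)} = \sqrt{2} \sqrt{p}$ ($g{\left(p \right)} = \sqrt{2 p} = \sqrt{2} \sqrt{p}$)
$n{\left(c \right)} = 4 \left(-2 + c\right) \left(c + 2 i \sqrt{2}\right)$ ($n{\left(c \right)} = 4 \left(c - 2\right) \left(c + \sqrt{2} \sqrt{-4}\right) = 4 \left(-2 + c\right) \left(c + \sqrt{2} \cdot 2 i\right) = 4 \left(-2 + c\right) \left(c + 2 i \sqrt{2}\right)$)
$1351 + 1438 n{\left(4 \left(5 + Q\right) \right)} = 1351 + 1438 \left(- 8 \cdot 4 \left(5 + 3\right) + 4 \left(4 \left(5 + 3\right)\right)^{2} - 16 i \sqrt{2} + 8 i 4 \left(5 + 3\right) \sqrt{2}\right) = 1351 + 1438 \left(- 8 \cdot 4 \cdot 8 + 4 \left(4 \cdot 8\right)^{2} - 16 i \sqrt{2} + 8 i 4 \cdot 8 \sqrt{2}\right) = 1351 + 1438 \left(\left(-8\right) 32 + 4 \cdot 32^{2} - 16 i \sqrt{2} + 8 i 32 \sqrt{2}\right) = 1351 + 1438 \left(-256 + 4 \cdot 1024 - 16 i \sqrt{2} + 256 i \sqrt{2}\right) = 1351 + 1438 \left(-256 + 4096 - 16 i \sqrt{2} + 256 i \sqrt{2}\right) = 1351 + 1438 \left(3840 + 240 i \sqrt{2}\right) = 1351 + \left(5521920 + 345120 i \sqrt{2}\right) = 5523271 + 345120 i \sqrt{2}$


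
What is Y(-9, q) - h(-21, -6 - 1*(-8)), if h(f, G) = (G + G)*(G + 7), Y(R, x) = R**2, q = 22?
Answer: 45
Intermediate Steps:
h(f, G) = 2*G*(7 + G) (h(f, G) = (2*G)*(7 + G) = 2*G*(7 + G))
Y(-9, q) - h(-21, -6 - 1*(-8)) = (-9)**2 - 2*(-6 - 1*(-8))*(7 + (-6 - 1*(-8))) = 81 - 2*(-6 + 8)*(7 + (-6 + 8)) = 81 - 2*2*(7 + 2) = 81 - 2*2*9 = 81 - 1*36 = 81 - 36 = 45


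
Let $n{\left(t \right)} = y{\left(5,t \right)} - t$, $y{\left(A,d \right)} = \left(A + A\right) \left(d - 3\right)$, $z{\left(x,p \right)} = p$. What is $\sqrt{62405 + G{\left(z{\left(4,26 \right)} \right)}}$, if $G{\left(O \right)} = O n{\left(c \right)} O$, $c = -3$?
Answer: $\sqrt{23873} \approx 154.51$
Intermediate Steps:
$y{\left(A,d \right)} = 2 A \left(-3 + d\right)$
$n{\left(t \right)} = -30 + 9 t$ ($n{\left(t \right)} = 2 \cdot 5 \left(-3 + t\right) - t = \left(-30 + 10 t\right) - t = -30 + 9 t$)
$G{\left(O \right)} = - 57 O^{2}$ ($G{\left(O \right)} = O \left(-30 + 9 \left(-3\right)\right) O = O \left(-30 - 27\right) O = O \left(-57\right) O = - 57 O O = - 57 O^{2}$)
$\sqrt{62405 + G{\left(z{\left(4,26 \right)} \right)}} = \sqrt{62405 - 57 \cdot 26^{2}} = \sqrt{62405 - 38532} = \sqrt{23873}$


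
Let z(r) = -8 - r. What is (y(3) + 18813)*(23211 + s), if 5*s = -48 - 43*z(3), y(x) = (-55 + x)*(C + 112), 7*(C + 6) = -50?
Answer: 318512896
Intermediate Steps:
C = -92/7 (C = -6 + (⅐)*(-50) = -6 - 50/7 = -92/7 ≈ -13.143)
y(x) = -38060/7 + 692*x/7 (y(x) = (-55 + x)*(-92/7 + 112) = (-55 + x)*(692/7) = -38060/7 + 692*x/7)
s = 85 (s = (-48 - 43*(-8 - 1*3))/5 = (-48 - 43*(-8 - 3))/5 = (-48 - 43*(-11))/5 = (-48 + 473)/5 = (⅕)*425 = 85)
(y(3) + 18813)*(23211 + s) = ((-38060/7 + (692/7)*3) + 18813)*(23211 + 85) = ((-38060/7 + 2076/7) + 18813)*23296 = (-35984/7 + 18813)*23296 = (95707/7)*23296 = 318512896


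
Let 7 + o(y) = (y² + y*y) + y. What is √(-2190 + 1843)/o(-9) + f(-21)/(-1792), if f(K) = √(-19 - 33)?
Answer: I*(-√13/896 + √347/146) ≈ 0.12356*I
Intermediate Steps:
o(y) = -7 + y + 2*y² (o(y) = -7 + ((y² + y*y) + y) = -7 + ((y² + y²) + y) = -7 + (2*y² + y) = -7 + (y + 2*y²) = -7 + y + 2*y²)
f(K) = 2*I*√13 (f(K) = √(-52) = 2*I*√13)
√(-2190 + 1843)/o(-9) + f(-21)/(-1792) = √(-2190 + 1843)/(-7 - 9 + 2*(-9)²) + (2*I*√13)/(-1792) = √(-347)/(-7 - 9 + 2*81) + (2*I*√13)*(-1/1792) = (I*√347)/(-7 - 9 + 162) - I*√13/896 = (I*√347)/146 - I*√13/896 = (I*√347)*(1/146) - I*√13/896 = I*√347/146 - I*√13/896 = -I*√13/896 + I*√347/146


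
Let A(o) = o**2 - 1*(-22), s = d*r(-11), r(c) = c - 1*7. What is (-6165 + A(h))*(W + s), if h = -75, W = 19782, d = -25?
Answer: -10480176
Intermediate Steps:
r(c) = -7 + c (r(c) = c - 7 = -7 + c)
s = 450 (s = -25*(-7 - 11) = -25*(-18) = 450)
A(o) = 22 + o**2 (A(o) = o**2 + 22 = 22 + o**2)
(-6165 + A(h))*(W + s) = (-6165 + (22 + (-75)**2))*(19782 + 450) = (-6165 + (22 + 5625))*20232 = (-6165 + 5647)*20232 = -518*20232 = -10480176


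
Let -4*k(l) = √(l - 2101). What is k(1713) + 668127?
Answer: 668127 - I*√97/2 ≈ 6.6813e+5 - 4.9244*I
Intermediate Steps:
k(l) = -√(-2101 + l)/4 (k(l) = -√(l - 2101)/4 = -√(-2101 + l)/4)
k(1713) + 668127 = -√(-2101 + 1713)/4 + 668127 = -I*√97/2 + 668127 = 668127 - I*√97/2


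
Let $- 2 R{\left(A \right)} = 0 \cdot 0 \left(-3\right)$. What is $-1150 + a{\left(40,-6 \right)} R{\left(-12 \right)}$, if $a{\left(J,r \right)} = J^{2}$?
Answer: $-1150$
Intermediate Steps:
$R{\left(A \right)} = 0$ ($R{\left(A \right)} = - \frac{0 \cdot 0 \left(-3\right)}{2} = - \frac{0 \left(-3\right)}{2} = \left(- \frac{1}{2}\right) 0 = 0$)
$-1150 + a{\left(40,-6 \right)} R{\left(-12 \right)} = -1150 + 40^{2} \cdot 0 = -1150 + 1600 \cdot 0 = -1150 + 0 = -1150$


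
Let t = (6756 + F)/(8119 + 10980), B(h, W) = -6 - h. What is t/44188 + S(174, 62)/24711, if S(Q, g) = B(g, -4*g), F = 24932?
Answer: -14151331862/5213691182283 ≈ -0.0027143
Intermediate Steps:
S(Q, g) = -6 - g
t = 31688/19099 (t = (6756 + 24932)/(8119 + 10980) = 31688/19099 ≈ 1.6591)
t/44188 + S(174, 62)/24711 = (31688/19099)/44188 + (-6 - 1*62)/24711 = (31688/19099)*(1/44188) + (-6 - 62)*(1/24711) = 7922/210986653 - 68*1/24711 = 7922/210986653 - 68/24711 = -14151331862/5213691182283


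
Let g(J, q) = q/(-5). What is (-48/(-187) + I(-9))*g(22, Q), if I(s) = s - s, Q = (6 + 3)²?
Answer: -3888/935 ≈ -4.1583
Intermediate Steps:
Q = 81 (Q = 9² = 81)
g(J, q) = -q/5 (g(J, q) = q*(-⅕) = -q/5)
I(s) = 0
(-48/(-187) + I(-9))*g(22, Q) = (-48/(-187) + 0)*(-⅕*81) = (-48*(-1/187) + 0)*(-81/5) = (48/187 + 0)*(-81/5) = (48/187)*(-81/5) = -3888/935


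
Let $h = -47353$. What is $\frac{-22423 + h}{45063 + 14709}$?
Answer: $- \frac{17444}{14943} \approx -1.1674$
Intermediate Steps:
$\frac{-22423 + h}{45063 + 14709} = \frac{-22423 - 47353}{45063 + 14709} = - \frac{69776}{59772} = \left(-69776\right) \frac{1}{59772} = - \frac{17444}{14943}$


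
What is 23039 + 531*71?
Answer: 60740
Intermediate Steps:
23039 + 531*71 = 23039 + 37701 = 60740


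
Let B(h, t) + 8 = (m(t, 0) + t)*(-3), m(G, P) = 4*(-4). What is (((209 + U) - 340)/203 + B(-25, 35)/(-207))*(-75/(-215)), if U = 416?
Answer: 360950/602301 ≈ 0.59929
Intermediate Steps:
m(G, P) = -16
B(h, t) = 40 - 3*t (B(h, t) = -8 + (-16 + t)*(-3) = -8 + (48 - 3*t) = 40 - 3*t)
(((209 + U) - 340)/203 + B(-25, 35)/(-207))*(-75/(-215)) = (((209 + 416) - 340)/203 + (40 - 3*35)/(-207))*(-75/(-215)) = ((625 - 340)*(1/203) + (40 - 105)*(-1/207))*(-75*(-1/215)) = (285*(1/203) - 65*(-1/207))*(15/43) = (285/203 + 65/207)*(15/43) = (72190/42021)*(15/43) = 360950/602301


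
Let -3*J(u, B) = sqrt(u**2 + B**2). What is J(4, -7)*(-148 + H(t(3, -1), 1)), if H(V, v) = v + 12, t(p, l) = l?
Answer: 45*sqrt(65) ≈ 362.80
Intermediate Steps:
H(V, v) = 12 + v
J(u, B) = -sqrt(B**2 + u**2)/3 (J(u, B) = -sqrt(u**2 + B**2)/3 = -sqrt(B**2 + u**2)/3)
J(4, -7)*(-148 + H(t(3, -1), 1)) = (-sqrt((-7)**2 + 4**2)/3)*(-148 + (12 + 1)) = (-sqrt(49 + 16)/3)*(-148 + 13) = -sqrt(65)/3*(-135) = 45*sqrt(65)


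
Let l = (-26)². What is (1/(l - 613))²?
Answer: 1/3969 ≈ 0.00025195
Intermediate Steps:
l = 676
(1/(l - 613))² = (1/(676 - 613))² = (1/63)² = 1/3969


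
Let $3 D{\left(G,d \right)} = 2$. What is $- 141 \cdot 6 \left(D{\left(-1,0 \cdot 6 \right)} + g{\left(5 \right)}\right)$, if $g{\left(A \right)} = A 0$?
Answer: $-564$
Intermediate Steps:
$D{\left(G,d \right)} = \frac{2}{3}$ ($D{\left(G,d \right)} = \frac{1}{3} \cdot 2 = \frac{2}{3}$)
$g{\left(A \right)} = 0$
$- 141 \cdot 6 \left(D{\left(-1,0 \cdot 6 \right)} + g{\left(5 \right)}\right) = - 141 \cdot 6 \left(\frac{2}{3} + 0\right) = - 141 \cdot 6 \cdot \frac{2}{3} = \left(-141\right) 4 = -564$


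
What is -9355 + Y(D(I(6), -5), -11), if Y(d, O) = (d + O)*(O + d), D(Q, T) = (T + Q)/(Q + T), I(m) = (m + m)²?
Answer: -9255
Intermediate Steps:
I(m) = 4*m² (I(m) = (2*m)² = 4*m²)
D(Q, T) = 1 (D(Q, T) = (Q + T)/(Q + T) = 1)
Y(d, O) = (O + d)² (Y(d, O) = (O + d)*(O + d) = (O + d)²)
-9355 + Y(D(I(6), -5), -11) = -9355 + (-11 + 1)² = -9355 + (-10)² = -9355 + 100 = -9255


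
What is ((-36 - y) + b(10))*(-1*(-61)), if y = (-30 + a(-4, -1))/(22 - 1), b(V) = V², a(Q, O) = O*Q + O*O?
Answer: 83509/21 ≈ 3976.6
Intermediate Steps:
a(Q, O) = O² + O*Q (a(Q, O) = O*Q + O² = O² + O*Q)
y = -25/21 (y = (-30 - (-1 - 4))/(22 - 1) = (-30 - 1*(-5))/21 = (-30 + 5)*(1/21) = -25*1/21 = -25/21 ≈ -1.1905)
((-36 - y) + b(10))*(-1*(-61)) = ((-36 - 1*(-25/21)) + 10²)*(-1*(-61)) = ((-36 + 25/21) + 100)*61 = (-731/21 + 100)*61 = (1369/21)*61 = 83509/21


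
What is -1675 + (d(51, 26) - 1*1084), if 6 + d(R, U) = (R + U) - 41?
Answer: -2729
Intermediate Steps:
d(R, U) = -47 + R + U (d(R, U) = -6 + ((R + U) - 41) = -6 + (-41 + R + U) = -47 + R + U)
-1675 + (d(51, 26) - 1*1084) = -1675 + ((-47 + 51 + 26) - 1*1084) = -1675 + (30 - 1084) = -1675 - 1054 = -2729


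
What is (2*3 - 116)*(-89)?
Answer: 9790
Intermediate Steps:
(2*3 - 116)*(-89) = (6 - 116)*(-89) = -110*(-89) = 9790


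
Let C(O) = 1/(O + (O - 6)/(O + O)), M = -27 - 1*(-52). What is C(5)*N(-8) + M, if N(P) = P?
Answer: 1145/49 ≈ 23.367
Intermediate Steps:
M = 25 (M = -27 + 52 = 25)
C(O) = 1/(O + (-6 + O)/(2*O)) (C(O) = 1/(O + (-6 + O)/((2*O))) = 1/(O + (-6 + O)*(1/(2*O))) = 1/(O + (-6 + O)/(2*O)))
C(5)*N(-8) + M = (2*5/(-6 + 5 + 2*5²))*(-8) + 25 = (2*5/(-6 + 5 + 2*25))*(-8) + 25 = (2*5/(-6 + 5 + 50))*(-8) + 25 = (2*5/49)*(-8) + 25 = (2*5*(1/49))*(-8) + 25 = (10/49)*(-8) + 25 = -80/49 + 25 = 1145/49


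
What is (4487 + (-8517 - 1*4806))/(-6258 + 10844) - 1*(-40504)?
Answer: 92871254/2293 ≈ 40502.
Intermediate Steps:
(4487 + (-8517 - 1*4806))/(-6258 + 10844) - 1*(-40504) = (4487 + (-8517 - 4806))/4586 + 40504 = (4487 - 13323)*(1/4586) + 40504 = -8836*1/4586 + 40504 = -4418/2293 + 40504 = 92871254/2293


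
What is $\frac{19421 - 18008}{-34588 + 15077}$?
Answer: $- \frac{1413}{19511} \approx -0.072421$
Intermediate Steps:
$\frac{19421 - 18008}{-34588 + 15077} = \frac{1413}{-19511} = 1413 \left(- \frac{1}{19511}\right) = - \frac{1413}{19511}$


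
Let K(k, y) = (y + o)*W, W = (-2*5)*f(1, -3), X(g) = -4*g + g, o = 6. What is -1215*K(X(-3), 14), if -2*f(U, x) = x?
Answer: 364500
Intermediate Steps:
f(U, x) = -x/2
X(g) = -3*g
W = -15 (W = (-2*5)*(-1/2*(-3)) = -10*3/2 = -15)
K(k, y) = -90 - 15*y (K(k, y) = (y + 6)*(-15) = (6 + y)*(-15) = -90 - 15*y)
-1215*K(X(-3), 14) = -1215*(-90 - 15*14) = -1215*(-90 - 210) = -1215*(-300) = 364500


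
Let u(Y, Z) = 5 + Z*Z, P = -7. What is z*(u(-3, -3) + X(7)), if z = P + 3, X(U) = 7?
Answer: -84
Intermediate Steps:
u(Y, Z) = 5 + Z²
z = -4 (z = -7 + 3 = -4)
z*(u(-3, -3) + X(7)) = -4*((5 + (-3)²) + 7) = -4*((5 + 9) + 7) = -4*(14 + 7) = -4*21 = -84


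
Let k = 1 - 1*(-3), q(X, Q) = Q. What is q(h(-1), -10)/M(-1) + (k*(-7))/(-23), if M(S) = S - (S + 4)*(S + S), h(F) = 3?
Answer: -18/23 ≈ -0.78261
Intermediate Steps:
k = 4 (k = 1 + 3 = 4)
M(S) = S - 2*S*(4 + S) (M(S) = S - (4 + S)*2*S = S - 2*S*(4 + S))
q(h(-1), -10)/M(-1) + (k*(-7))/(-23) = -10/(7 + 2*(-1)) + (4*(-7))/(-23) = -10/(7 - 2) - 28*(-1/23) = -10/((-1*(-1)*5)) + 28/23 = -10/5 + 28/23 = -10*⅕ + 28/23 = -2 + 28/23 = -18/23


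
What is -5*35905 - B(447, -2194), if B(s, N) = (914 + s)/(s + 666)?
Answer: -199812686/1113 ≈ -1.7953e+5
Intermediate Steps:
B(s, N) = (914 + s)/(666 + s)
-5*35905 - B(447, -2194) = -5*35905 - (914 + 447)/(666 + 447) = -179525 - 1361/1113 = -199812686/1113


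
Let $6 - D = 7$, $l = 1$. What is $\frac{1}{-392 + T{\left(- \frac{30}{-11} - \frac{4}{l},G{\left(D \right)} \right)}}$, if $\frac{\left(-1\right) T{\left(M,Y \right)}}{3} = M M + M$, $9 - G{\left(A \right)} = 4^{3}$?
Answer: $- \frac{121}{47558} \approx -0.0025443$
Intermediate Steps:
$D = -1$ ($D = 6 - 7 = -1$)
$G{\left(A \right)} = -55$ ($G{\left(A \right)} = 9 - 4^{3} = 9 - 64 = -55$)
$T{\left(M,Y \right)} = - 3 M - 3 M^{2}$ ($T{\left(M,Y \right)} = - 3 \left(M M + M\right) = - 3 \left(M^{2} + M\right) = - 3 \left(M + M^{2}\right) = - 3 M - 3 M^{2}$)
$\frac{1}{-392 + T{\left(- \frac{30}{-11} - \frac{4}{l},G{\left(D \right)} \right)}} = \frac{1}{-392 - 3 \left(- \frac{30}{-11} - \frac{4}{1}\right) \left(1 - \left(4 - \frac{30}{11}\right)\right)} = \frac{1}{-392 - 3 \left(\left(-30\right) \left(- \frac{1}{11}\right) - 4\right) \left(1 - \frac{14}{11}\right)} = \frac{1}{-392 - 3 \left(\frac{30}{11} - 4\right) \left(1 + \left(\frac{30}{11} - 4\right)\right)} = \frac{1}{-392 - - \frac{42 \left(1 - \frac{14}{11}\right)}{11}} = \frac{1}{-392 - \left(- \frac{42}{11}\right) \left(- \frac{3}{11}\right)} = \frac{1}{-392 - \frac{126}{121}} = \frac{1}{- \frac{47558}{121}} = - \frac{121}{47558}$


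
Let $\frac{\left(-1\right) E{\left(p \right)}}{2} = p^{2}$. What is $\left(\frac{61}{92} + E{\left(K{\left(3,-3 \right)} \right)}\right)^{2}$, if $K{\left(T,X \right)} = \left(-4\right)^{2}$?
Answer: $\frac{2213043849}{8464} \approx 2.6147 \cdot 10^{5}$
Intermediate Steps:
$K{\left(T,X \right)} = 16$
$E{\left(p \right)} = - 2 p^{2}$
$\left(\frac{61}{92} + E{\left(K{\left(3,-3 \right)} \right)}\right)^{2} = \left(\frac{61}{92} - 2 \cdot 16^{2}\right)^{2} = \left(61 \cdot \frac{1}{92} - 512\right)^{2} = \left(\frac{61}{92} - 512\right)^{2} = \left(- \frac{47043}{92}\right)^{2} = \frac{2213043849}{8464}$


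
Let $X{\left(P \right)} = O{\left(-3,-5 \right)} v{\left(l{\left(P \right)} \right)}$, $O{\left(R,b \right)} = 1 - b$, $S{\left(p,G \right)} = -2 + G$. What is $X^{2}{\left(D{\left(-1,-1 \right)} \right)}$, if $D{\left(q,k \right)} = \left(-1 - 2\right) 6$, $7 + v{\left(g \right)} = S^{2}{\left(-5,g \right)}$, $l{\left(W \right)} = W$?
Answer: $5560164$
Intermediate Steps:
$v{\left(g \right)} = -7 + \left(-2 + g\right)^{2}$
$D{\left(q,k \right)} = -18$ ($D{\left(q,k \right)} = \left(-3\right) 6 = -18$)
$X{\left(P \right)} = -42 + 6 \left(-2 + P\right)^{2}$ ($X{\left(P \right)} = \left(1 - -5\right) \left(-7 + \left(-2 + P\right)^{2}\right) = \left(1 + 5\right) \left(-7 + \left(-2 + P\right)^{2}\right) = 6 \left(-7 + \left(-2 + P\right)^{2}\right) = -42 + 6 \left(-2 + P\right)^{2}$)
$X^{2}{\left(D{\left(-1,-1 \right)} \right)} = \left(-42 + 6 \left(-2 - 18\right)^{2}\right)^{2} = \left(-42 + 6 \left(-20\right)^{2}\right)^{2} = \left(-42 + 6 \cdot 400\right)^{2} = \left(-42 + 2400\right)^{2} = 2358^{2} = 5560164$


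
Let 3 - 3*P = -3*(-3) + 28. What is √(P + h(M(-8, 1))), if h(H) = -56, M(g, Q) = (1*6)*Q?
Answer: I*√606/3 ≈ 8.2057*I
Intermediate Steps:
M(g, Q) = 6*Q
P = -34/3 (P = 1 - (-3*(-3) + 28)/3 = 1 - (9 + 28)/3 = 1 - ⅓*37 = 1 - 37/3 = -34/3 ≈ -11.333)
√(P + h(M(-8, 1))) = √(-34/3 - 56) = √(-202/3) = I*√606/3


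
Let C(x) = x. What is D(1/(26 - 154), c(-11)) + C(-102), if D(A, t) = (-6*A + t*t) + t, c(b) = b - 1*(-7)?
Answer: -5757/64 ≈ -89.953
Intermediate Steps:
c(b) = 7 + b (c(b) = b + 7 = 7 + b)
D(A, t) = t + t**2 - 6*A (D(A, t) = (-6*A + t**2) + t = (t**2 - 6*A) + t = t + t**2 - 6*A)
D(1/(26 - 154), c(-11)) + C(-102) = ((7 - 11) + (7 - 11)**2 - 6/(26 - 154)) - 102 = (-4 + (-4)**2 - 6/(-128)) - 102 = (-4 + 16 - 6*(-1/128)) - 102 = (-4 + 16 + 3/64) - 102 = 771/64 - 102 = -5757/64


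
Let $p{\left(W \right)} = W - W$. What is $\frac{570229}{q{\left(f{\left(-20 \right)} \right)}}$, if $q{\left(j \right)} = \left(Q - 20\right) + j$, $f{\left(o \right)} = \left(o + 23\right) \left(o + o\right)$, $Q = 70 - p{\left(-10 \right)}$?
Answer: $- \frac{570229}{70} \approx -8146.1$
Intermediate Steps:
$p{\left(W \right)} = 0$
$Q = 70$ ($Q = 70 - 0 = 70 + 0 = 70$)
$f{\left(o \right)} = 2 o \left(23 + o\right)$ ($f{\left(o \right)} = \left(23 + o\right) 2 o = 2 o \left(23 + o\right)$)
$q{\left(j \right)} = 50 + j$ ($q{\left(j \right)} = \left(70 - 20\right) + j = 50 + j$)
$\frac{570229}{q{\left(f{\left(-20 \right)} \right)}} = \frac{570229}{50 + 2 \left(-20\right) \left(23 - 20\right)} = \frac{570229}{50 + 2 \left(-20\right) 3} = \frac{570229}{50 - 120} = \frac{570229}{-70} = 570229 \left(- \frac{1}{70}\right) = - \frac{570229}{70}$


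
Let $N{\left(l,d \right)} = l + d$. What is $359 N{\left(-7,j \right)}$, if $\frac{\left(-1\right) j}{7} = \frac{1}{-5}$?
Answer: $- \frac{10052}{5} \approx -2010.4$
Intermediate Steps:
$j = \frac{7}{5}$ ($j = - \frac{7}{-5} = \left(-7\right) \left(- \frac{1}{5}\right) = \frac{7}{5} \approx 1.4$)
$N{\left(l,d \right)} = d + l$
$359 N{\left(-7,j \right)} = 359 \left(\frac{7}{5} - 7\right) = 359 \left(- \frac{28}{5}\right) = - \frac{10052}{5}$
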